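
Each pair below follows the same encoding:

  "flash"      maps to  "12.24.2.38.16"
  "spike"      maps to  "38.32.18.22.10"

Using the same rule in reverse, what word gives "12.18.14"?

fig

f(#6)→12 and l(#12)→24: differences scale by 2, so n = 2·pos + 0. With a=1..z=26, the number is 2·pos.
Undoing it on 12.18.14: 12→(12−0)÷2=6=f, 18→(18−0)÷2=9=i, 14→(14−0)÷2=7=g.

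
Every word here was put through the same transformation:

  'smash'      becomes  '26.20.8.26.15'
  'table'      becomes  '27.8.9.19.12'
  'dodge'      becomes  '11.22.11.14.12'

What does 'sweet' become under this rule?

s is letter #19 and maps to 26: an offset of 7. Each letter is replaced by its alphabet position (a=1..z=26) + 7.
For sweet: s=19→26, w=23→30, e=5→12, e=5→12, t=20→27.

26.30.12.12.27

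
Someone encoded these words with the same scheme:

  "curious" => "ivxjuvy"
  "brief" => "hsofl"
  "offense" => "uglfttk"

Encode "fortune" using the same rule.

It's a Vigenère-style cipher with numeric key [6,1]: position i shifts by key[i mod 2].
On fortune: f+6=l, o+1=p, r+6=x, t+1=u, u+6=a, n+1=o, e+6=k.

lpxuaok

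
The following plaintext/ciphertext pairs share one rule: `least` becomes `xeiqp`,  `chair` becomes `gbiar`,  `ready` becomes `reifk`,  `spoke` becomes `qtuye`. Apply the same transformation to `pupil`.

totax

l(11)→x(23) and e(4)→e(4) fit y≡25x+8 (mod 26); the inverse of 25 mod 26 is 25. Each letter's alphabet position (a=0..z=25) is mapped through 25·x+8 mod 26 — an affine cipher.
On pupil: p(15)→25·15+8≡19=t; u(20)→25·20+8≡14=o; p(15)→25·15+8≡19=t; i(8)→25·8+8≡0=a; l(11)→25·11+8≡23=x (all mod 26).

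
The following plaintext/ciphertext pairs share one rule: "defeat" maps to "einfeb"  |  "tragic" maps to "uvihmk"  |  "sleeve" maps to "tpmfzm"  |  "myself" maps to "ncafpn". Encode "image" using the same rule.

Shifts by position in defeat: pos 0: d→e (+1), pos 1: e→i (+4), pos 2: f→n (+8), pos 3: e→f (+1), pos 4: a→e (+4), pos 5: t→b (+8) — repeating every 3. The shifts repeat in a cycle of length 3: positions 0,1,… shift by +1, +4, +8, then the pattern repeats.
On image: i+1=j, m+4=q, a+8=i, g+1=h, e+4=i.

jqihi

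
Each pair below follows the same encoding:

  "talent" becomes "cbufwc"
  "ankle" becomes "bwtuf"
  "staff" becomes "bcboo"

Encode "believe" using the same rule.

kfujfef

Vowels shift forward by 1 and consonants shift forward by 9.
For believe: b(cons)+9=k, e(vowel)+1=f, l(cons)+9=u, i(vowel)+1=j, e(vowel)+1=f, v(cons)+9=e, e(vowel)+1=f.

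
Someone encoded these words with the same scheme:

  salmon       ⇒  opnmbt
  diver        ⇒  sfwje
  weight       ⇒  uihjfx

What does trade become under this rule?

febsu

The output letters match the input read backwards, each shifted +1: salmon reversed is nomlas. The word is reversed, then every letter is shifted forward by 1.
Applying it to trade: reverse → edart; then shift: e+1=f, d+1=e, a+1=b, r+1=s, t+1=u.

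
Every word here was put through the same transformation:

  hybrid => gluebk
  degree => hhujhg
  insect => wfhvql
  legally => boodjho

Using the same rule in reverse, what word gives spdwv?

The word is reversed, then every letter is shifted forward by 3.
Decoding spdwv: shift back: s−3=p, p−3=m, d−3=a, w−3=t, v−3=s → pmats; then reverse → stamp.

stamp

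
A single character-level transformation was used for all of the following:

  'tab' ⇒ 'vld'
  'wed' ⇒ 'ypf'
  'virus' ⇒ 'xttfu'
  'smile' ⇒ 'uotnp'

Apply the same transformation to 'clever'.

enpxpt

Two shifts are in play — +11 for a/e/i/o/u, +2 for every other letter.
Applying it to clever: c(cons)+2=e, l(cons)+2=n, e(vowel)+11=p, v(cons)+2=x, e(vowel)+11=p, r(cons)+2=t.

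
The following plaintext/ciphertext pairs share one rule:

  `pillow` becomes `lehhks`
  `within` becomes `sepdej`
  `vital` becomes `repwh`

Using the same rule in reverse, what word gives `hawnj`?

learn

Compare letters: p→l is +22, i→e is +22, l→h is +22 — a constant shift. Each letter is shifted forward by 22 in the alphabet (a Caesar shift of +22).
Reversing it on hawnj: h−22=l, a−22=e, w−22=a, n−22=r, j−22=n.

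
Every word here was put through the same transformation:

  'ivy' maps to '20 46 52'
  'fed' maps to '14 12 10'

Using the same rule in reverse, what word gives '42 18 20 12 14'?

Each letter becomes 2×(its alphabet position, a=1..z=26) + 2.
Reversing it on 42 18 20 12 14: 42→(42−2)÷2=20=t, 18→(18−2)÷2=8=h, 20→(20−2)÷2=9=i, 12→(12−2)÷2=5=e, 14→(14−2)÷2=6=f.

thief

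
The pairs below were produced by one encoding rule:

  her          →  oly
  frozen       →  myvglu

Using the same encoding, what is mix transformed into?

Compare letters: h→o is +7, e→l is +7, r→y is +7 — a constant shift. Each letter is shifted forward by 7 in the alphabet (a Caesar shift of +7).
Applying it to mix: m+7=t, i+7=p, x+7=e.

tpe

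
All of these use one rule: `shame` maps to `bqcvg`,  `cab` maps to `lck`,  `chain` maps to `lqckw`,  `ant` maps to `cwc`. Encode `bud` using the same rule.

kwm

The rule splits by letter class: vowels +2, consonants +9.
Applying it to bud: b(cons)+9=k, u(vowel)+2=w, d(cons)+9=m.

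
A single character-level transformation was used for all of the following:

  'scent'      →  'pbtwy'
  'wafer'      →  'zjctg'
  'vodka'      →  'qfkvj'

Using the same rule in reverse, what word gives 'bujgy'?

s(18)→p(15) and c(2)→b(1) fit y≡9x+9 (mod 26); the inverse of 9 mod 26 is 3. Each letter's alphabet position (a=0..z=25) is mapped through 9·x+9 mod 26 — an affine cipher.
Reversing it on bujgy: b(1)→3·(1−9)≡2=c; u(20)→3·(20−9)≡7=h; j(9)→3·(9−9)≡0=a; g(6)→3·(6−9)≡17=r; y(24)→3·(24−9)≡19=t (all mod 26).

chart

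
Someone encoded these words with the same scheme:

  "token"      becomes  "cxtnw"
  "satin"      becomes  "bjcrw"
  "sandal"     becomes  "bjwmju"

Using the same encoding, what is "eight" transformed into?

This is a Caesar cipher with shift 9.
On eight: e+9=n, i+9=r, g+9=p, h+9=q, t+9=c.

nrpqc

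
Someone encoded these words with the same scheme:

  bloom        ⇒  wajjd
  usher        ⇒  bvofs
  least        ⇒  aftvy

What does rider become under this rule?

srcfs

This is an affine cipher: with a=0,…,z=25, each position x becomes (3x+19) mod 26.
Applying it to rider: r(17)→3·17+19≡18=s; i(8)→3·8+19≡17=r; d(3)→3·3+19≡2=c; e(4)→3·4+19≡5=f; r(17)→3·17+19≡18=s (all mod 26).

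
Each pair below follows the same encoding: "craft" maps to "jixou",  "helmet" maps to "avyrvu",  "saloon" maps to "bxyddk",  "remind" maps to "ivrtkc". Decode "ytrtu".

limit

c(2)→j(9) and r(17)→i(8) fit y≡19x+23 (mod 26); the inverse of 19 mod 26 is 11. Treating letters as 0–25, the rule is x ↦ 19x + 23 (mod 26).
Reversing it on ytrtu: y(24)→11·(24−23)≡11=l; t(19)→11·(19−23)≡8=i; r(17)→11·(17−23)≡12=m; t(19)→11·(19−23)≡8=i; u(20)→11·(20−23)≡19=t (all mod 26).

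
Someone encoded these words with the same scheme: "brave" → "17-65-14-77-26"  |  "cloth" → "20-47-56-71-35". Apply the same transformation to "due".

23-74-26

b(#2)→17 and r(#18)→65: differences scale by 3, so n = 3·pos + 11. Each letter becomes 3×(its alphabet position, a=1..z=26) + 11.
For due: d=4→23, u=21→74, e=5→26.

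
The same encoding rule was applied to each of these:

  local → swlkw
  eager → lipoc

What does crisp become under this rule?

In local: l→s is +7, o→w is +8, c→l is +9, a→k is +10 — the shift increases by 1 each position. Each letter shifts forward by (position + 7), i.e. 7, 8, 9, … — the shift grows by one for each successive letter.
For crisp: c+7=j, r+8=z, i+9=r, s+10=c, p+11=a.

jzrca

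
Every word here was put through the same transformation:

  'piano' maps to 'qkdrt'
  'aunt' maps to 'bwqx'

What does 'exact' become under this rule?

fzdgy

Letter i (0-indexed) is shifted by i+1, so successive shifts are 1, 2, 3, ….
On exact: e+1=f, x+2=z, a+3=d, c+4=g, t+5=y.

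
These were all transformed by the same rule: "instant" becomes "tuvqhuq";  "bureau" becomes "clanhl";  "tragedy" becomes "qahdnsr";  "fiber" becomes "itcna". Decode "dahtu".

grain

i(8)→t(19) and n(13)→u(20) fit y≡21x+7 (mod 26); the inverse of 21 mod 26 is 5. Each letter's alphabet position (a=0..z=25) is mapped through 21·x+7 mod 26 — an affine cipher.
Decoding dahtu: d(3)→5·(3−7)≡6=g; a(0)→5·(0−7)≡17=r; h(7)→5·(7−7)≡0=a; t(19)→5·(19−7)≡8=i; u(20)→5·(20−7)≡13=n (all mod 26).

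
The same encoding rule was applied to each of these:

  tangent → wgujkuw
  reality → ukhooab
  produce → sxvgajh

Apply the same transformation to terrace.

wkyugjh

Shifts by position in tangent: pos 0: t→w (+3), pos 1: a→g (+6), pos 2: n→u (+7), pos 3: g→j (+3), pos 4: e→k (+6), pos 5: n→u (+7) — repeating every 3. The shifts repeat in a cycle of length 3: positions 0,1,… shift by +3, +6, +7, then the pattern repeats.
Applying it to terrace: t+3=w, e+6=k, r+7=y, r+3=u, a+6=g, c+7=j, e+3=h.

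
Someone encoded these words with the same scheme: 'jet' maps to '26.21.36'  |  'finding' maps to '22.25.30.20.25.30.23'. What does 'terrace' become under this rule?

j is letter #10 and maps to 26: an offset of 16. Letters become their 1-based position plus 16 (so a→17, b→18, …).
Applying it to terrace: t=20→36, e=5→21, r=18→34, r=18→34, a=1→17, c=3→19, e=5→21.

36.21.34.34.17.19.21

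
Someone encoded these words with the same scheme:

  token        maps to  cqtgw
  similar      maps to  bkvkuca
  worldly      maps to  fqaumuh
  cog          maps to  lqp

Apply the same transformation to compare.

Vowels shift forward by 2 and consonants shift forward by 9.
For compare: c(cons)+9=l, o(vowel)+2=q, m(cons)+9=v, p(cons)+9=y, a(vowel)+2=c, r(cons)+9=a, e(vowel)+2=g.

lqvycag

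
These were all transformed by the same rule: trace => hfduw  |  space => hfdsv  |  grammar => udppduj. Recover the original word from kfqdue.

The output letters match the input read backwards, each shifted +3: trace reversed is ecart. The word is reversed, then every letter is shifted forward by 3.
Reversing it on kfqdue: shift back: k−3=h, f−3=c, q−3=n, d−3=a, u−3=r, e−3=b → hcnarb; then reverse → branch.

branch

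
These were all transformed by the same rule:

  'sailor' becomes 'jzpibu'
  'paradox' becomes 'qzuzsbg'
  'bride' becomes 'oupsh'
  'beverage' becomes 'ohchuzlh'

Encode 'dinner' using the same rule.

s(18)→j(9) and a(0)→z(25) fit y≡15x+25 (mod 26); the inverse of 15 mod 26 is 7. Treating letters as 0–25, the rule is x ↦ 15x + 25 (mod 26).
On dinner: d(3)→15·3+25≡18=s; i(8)→15·8+25≡15=p; n(13)→15·13+25≡12=m; n(13)→15·13+25≡12=m; e(4)→15·4+25≡7=h; r(17)→15·17+25≡20=u (all mod 26).

spmmhu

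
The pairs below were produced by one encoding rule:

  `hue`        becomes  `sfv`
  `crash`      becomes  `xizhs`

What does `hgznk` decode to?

stamp

Each pair mirrors across the alphabet (h↔s, u↔f, e↔v): positions sum to 25. Each letter is replaced by its mirror in the alphabet: a↔z, b↔y, c↔x, and so on (the Atbash cipher).
Decoding hgznk: h↔s, g↔t, z↔a, n↔m, k↔p.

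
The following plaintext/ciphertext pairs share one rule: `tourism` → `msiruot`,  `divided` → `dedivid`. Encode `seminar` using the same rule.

ranimes

The output letters match the input read backwards: tourism reversed is msiruot. The word is simply reversed.
For seminar: reverse → ranimes.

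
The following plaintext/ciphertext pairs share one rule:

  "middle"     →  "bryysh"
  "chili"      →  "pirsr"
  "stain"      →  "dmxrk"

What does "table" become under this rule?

mxgsh

This is an affine cipher: with a=0,…,z=25, each position x becomes (9x+23) mod 26.
On table: t(19)→9·19+23≡12=m; a(0)→9·0+23≡23=x; b(1)→9·1+23≡6=g; l(11)→9·11+23≡18=s; e(4)→9·4+23≡7=h (all mod 26).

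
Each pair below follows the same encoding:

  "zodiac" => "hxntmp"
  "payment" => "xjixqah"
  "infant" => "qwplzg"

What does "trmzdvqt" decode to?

Each letter shifts forward by (position + 8), i.e. 8, 9, 10, … — the shift grows by one for each successive letter.
Reversing it on trmzdvqt: t−8=l, r−9=i, m−10=c, z−11=o, d−12=r, v−13=i, q−14=c, t−15=e.

licorice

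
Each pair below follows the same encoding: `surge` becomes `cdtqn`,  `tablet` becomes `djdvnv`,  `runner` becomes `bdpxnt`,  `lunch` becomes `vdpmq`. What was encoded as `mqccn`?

chase

Shifts by position in surge: pos 0: s→c (+10), pos 1: u→d (+9), pos 2: r→t (+2), pos 3: g→q (+10), pos 4: e→n (+9) — repeating every 3. The shifts repeat in a cycle of length 3: positions 0,1,… shift by +10, +9, +2, then the pattern repeats.
Undoing it on mqccn: m−10=c, q−9=h, c−2=a, c−10=s, n−9=e.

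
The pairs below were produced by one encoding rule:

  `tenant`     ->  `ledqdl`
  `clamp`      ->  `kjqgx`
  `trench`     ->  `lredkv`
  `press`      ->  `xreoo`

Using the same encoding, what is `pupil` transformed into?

xixsj

t(19)→l(11) and e(4)→e(4) fit y≡23x+16 (mod 26); the inverse of 23 mod 26 is 17. Treating letters as 0–25, the rule is x ↦ 23x + 16 (mod 26).
For pupil: p(15)→23·15+16≡23=x; u(20)→23·20+16≡8=i; p(15)→23·15+16≡23=x; i(8)→23·8+16≡18=s; l(11)→23·11+16≡9=j (all mod 26).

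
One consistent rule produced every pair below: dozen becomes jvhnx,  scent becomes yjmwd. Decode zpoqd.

In dozen: d→j is +6, o→v is +7, z→h is +8, e→n is +9 — the shift increases by 1 each position. Letter i (0-indexed) is shifted by i+6, so successive shifts are 6, 7, 8, ….
Undoing it on zpoqd: z−6=t, p−7=i, o−8=g, q−9=h, d−10=t.

tight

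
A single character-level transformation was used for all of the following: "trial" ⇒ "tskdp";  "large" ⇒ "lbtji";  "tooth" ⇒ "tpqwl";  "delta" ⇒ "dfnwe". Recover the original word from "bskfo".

brick

In trial: t→t is +0, r→s is +1, i→k is +2, a→d is +3 — the shift increases by 1 each position. Each letter shifts forward by its position index (0, 1, 2, …) — the shift grows by one for each successive letter.
Reversing it on bskfo: b−0=b, s−1=r, k−2=i, f−3=c, o−4=k.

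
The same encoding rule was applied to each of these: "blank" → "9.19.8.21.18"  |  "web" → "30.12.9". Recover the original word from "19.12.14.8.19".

b is letter #2 and maps to 9: an offset of 7. Each letter is replaced by its alphabet position (a=1..z=26) + 7.
Reversing it on 19.12.14.8.19: 19→(19−7)÷1=12=l, 12→(12−7)÷1=5=e, 14→(14−7)÷1=7=g, 8→(8−7)÷1=1=a, 19→(19−7)÷1=12=l.

legal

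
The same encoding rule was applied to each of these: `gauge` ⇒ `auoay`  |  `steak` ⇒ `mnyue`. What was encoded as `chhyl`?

Compare letters: g→a is +20, a→u is +20, u→o is +20 — a constant shift. This is a Caesar cipher with shift 20.
Undoing it on chhyl: c−20=i, h−20=n, h−20=n, y−20=e, l−20=r.

inner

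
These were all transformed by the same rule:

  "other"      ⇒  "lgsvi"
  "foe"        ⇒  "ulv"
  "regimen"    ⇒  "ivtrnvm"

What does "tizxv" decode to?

grace

Letters are reflected about the middle of the alphabet (position → 25−position): Atbash.
Undoing it on tizxv: t↔g, i↔r, z↔a, x↔c, v↔e.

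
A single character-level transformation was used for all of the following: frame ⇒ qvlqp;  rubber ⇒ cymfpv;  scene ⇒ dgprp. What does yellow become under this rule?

jiwpza

Shifts by position in frame: pos 0: f→q (+11), pos 1: r→v (+4), pos 2: a→l (+11), pos 3: m→q (+4) — repeating every 2. The shifts repeat in a cycle of length 2: positions 0,1,… shift by +11, +4, then the pattern repeats.
For yellow: y+11=j, e+4=i, l+11=w, l+4=p, o+11=z, w+4=a.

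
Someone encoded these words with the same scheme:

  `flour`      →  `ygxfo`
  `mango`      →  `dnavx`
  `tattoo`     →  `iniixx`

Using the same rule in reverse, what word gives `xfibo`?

outer

f(5)→y(24) and l(11)→g(6) fit y≡23x+13 (mod 26); the inverse of 23 mod 26 is 17. Treating letters as 0–25, the rule is x ↦ 23x + 13 (mod 26).
Decoding xfibo: x(23)→17·(23−13)≡14=o; f(5)→17·(5−13)≡20=u; i(8)→17·(8−13)≡19=t; b(1)→17·(1−13)≡4=e; o(14)→17·(14−13)≡17=r (all mod 26).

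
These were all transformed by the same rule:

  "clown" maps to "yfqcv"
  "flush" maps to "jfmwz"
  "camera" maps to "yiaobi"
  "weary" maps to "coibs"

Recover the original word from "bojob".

refer

c(2)→y(24) and l(11)→f(5) fit y≡21x+8 (mod 26); the inverse of 21 mod 26 is 5. Each letter's alphabet position (a=0..z=25) is mapped through 21·x+8 mod 26 — an affine cipher.
Undoing it on bojob: b(1)→5·(1−8)≡17=r; o(14)→5·(14−8)≡4=e; j(9)→5·(9−8)≡5=f; o(14)→5·(14−8)≡4=e; b(1)→5·(1−8)≡17=r (all mod 26).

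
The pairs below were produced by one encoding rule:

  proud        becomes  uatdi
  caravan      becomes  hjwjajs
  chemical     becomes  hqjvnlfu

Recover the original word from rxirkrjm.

Shifts by position in proud: pos 0: p→u (+5), pos 1: r→a (+9), pos 2: o→t (+5), pos 3: u→d (+9) — repeating every 2. It's a Vigenère-style cipher with numeric key [5,9]: position i shifts by key[i mod 2].
Undoing it on rxirkrjm: r−5=m, x−9=o, i−5=d, r−9=i, k−5=f, r−9=i, j−5=e, m−9=d.

modified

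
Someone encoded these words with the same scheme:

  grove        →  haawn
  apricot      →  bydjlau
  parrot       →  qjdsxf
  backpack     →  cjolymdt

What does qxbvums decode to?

popular

Shifts by position in grove: pos 0: g→h (+1), pos 1: r→a (+9), pos 2: o→a (+12), pos 3: v→w (+1), pos 4: e→n (+9) — repeating every 3. A repeating key of period 3 is used — shifts +1, +9, +12 over and over.
Decoding qxbvums: q−1=p, x−9=o, b−12=p, v−1=u, u−9=l, m−12=a, s−1=r.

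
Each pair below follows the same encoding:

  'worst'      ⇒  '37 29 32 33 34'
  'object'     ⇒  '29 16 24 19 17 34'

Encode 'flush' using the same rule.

Letters become their 1-based position plus 14 (so a→15, b→16, …).
Applying it to flush: f=6→20, l=12→26, u=21→35, s=19→33, h=8→22.

20 26 35 33 22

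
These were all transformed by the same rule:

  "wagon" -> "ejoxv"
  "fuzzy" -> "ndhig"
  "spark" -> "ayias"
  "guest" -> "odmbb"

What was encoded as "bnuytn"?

temple

Shifts by position in wagon: pos 0: w→e (+8), pos 1: a→j (+9), pos 2: g→o (+8), pos 3: o→x (+9) — repeating every 2. The shifts repeat in a cycle of length 2: positions 0,1,… shift by +8, +9, then the pattern repeats.
Undoing it on bnuytn: b−8=t, n−9=e, u−8=m, y−9=p, t−8=l, n−9=e.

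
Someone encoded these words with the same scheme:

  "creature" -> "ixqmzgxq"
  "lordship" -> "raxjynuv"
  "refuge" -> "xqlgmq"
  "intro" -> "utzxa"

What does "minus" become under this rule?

sutgy

Vowels shift forward by 12 and consonants shift forward by 6.
Applying it to minus: m(cons)+6=s, i(vowel)+12=u, n(cons)+6=t, u(vowel)+12=g, s(cons)+6=y.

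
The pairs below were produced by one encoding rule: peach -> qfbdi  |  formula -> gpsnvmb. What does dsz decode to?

cry

Compare letters: p→q is +1, e→f is +1, a→b is +1 — a constant shift. Each letter is shifted forward by 1 in the alphabet (a Caesar shift of +1).
Decoding dsz: d−1=c, s−1=r, z−1=y.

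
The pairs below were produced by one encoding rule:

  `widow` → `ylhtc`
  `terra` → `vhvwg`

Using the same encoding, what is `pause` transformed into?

rdyxk

In widow: w→y is +2, i→l is +3, d→h is +4, o→t is +5 — the shift increases by 1 each position. The shift increases by 1 at each position, starting from +2: 2, 3, 4, ….
Applying it to pause: p+2=r, a+3=d, u+4=y, s+5=x, e+6=k.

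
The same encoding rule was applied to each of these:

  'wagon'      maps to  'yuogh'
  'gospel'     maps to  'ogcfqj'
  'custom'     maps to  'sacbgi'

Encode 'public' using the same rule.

Each letter's alphabet position (a=0..z=25) is mapped through 25·x+20 mod 26 — an affine cipher.
On public: p(15)→25·15+20≡5=f; u(20)→25·20+20≡0=a; b(1)→25·1+20≡19=t; l(11)→25·11+20≡9=j; i(8)→25·8+20≡12=m; c(2)→25·2+20≡18=s (all mod 26).

fatjms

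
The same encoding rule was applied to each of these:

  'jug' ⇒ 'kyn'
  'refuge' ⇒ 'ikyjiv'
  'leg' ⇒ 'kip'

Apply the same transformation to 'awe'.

The output letters match the input read backwards, each shifted +4: jug reversed is guj. The word is reversed, then every letter is shifted forward by 4.
For awe: reverse → ewa; then shift: e+4=i, w+4=a, a+4=e.

iae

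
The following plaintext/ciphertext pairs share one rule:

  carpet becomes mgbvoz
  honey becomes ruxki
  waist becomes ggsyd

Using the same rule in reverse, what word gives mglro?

cable

Shifts by position in carpet: pos 0: c→m (+10), pos 1: a→g (+6), pos 2: r→b (+10), pos 3: p→v (+6) — repeating every 2. It's a Vigenère-style cipher with numeric key [10,6]: position i shifts by key[i mod 2].
Reversing it on mglro: m−10=c, g−6=a, l−10=b, r−6=l, o−10=e.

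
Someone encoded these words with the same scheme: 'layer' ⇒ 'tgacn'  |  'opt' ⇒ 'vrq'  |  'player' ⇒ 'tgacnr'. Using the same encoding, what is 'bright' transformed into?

vjiktd

The output letters match the input read backwards, each shifted +2: layer reversed is reyal. Two steps: reverse the string, then apply a Caesar shift of +2.
For bright: reverse → thgirb; then shift: t+2=v, h+2=j, g+2=i, i+2=k, r+2=t, b+2=d.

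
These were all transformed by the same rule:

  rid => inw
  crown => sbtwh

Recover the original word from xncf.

axis

Two steps: reverse the string, then apply a Caesar shift of +5.
Decoding xncf: shift back: x−5=s, n−5=i, c−5=x, f−5=a → sixa; then reverse → axis.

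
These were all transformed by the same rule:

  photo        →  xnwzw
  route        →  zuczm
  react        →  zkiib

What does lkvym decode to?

Shifts by position in photo: pos 0: p→x (+8), pos 1: h→n (+6), pos 2: o→w (+8), pos 3: t→z (+6) — repeating every 2. A repeating key of period 2 is used — shifts +8, +6 over and over.
Undoing it on lkvym: l−8=d, k−6=e, v−8=n, y−6=s, m−8=e.

dense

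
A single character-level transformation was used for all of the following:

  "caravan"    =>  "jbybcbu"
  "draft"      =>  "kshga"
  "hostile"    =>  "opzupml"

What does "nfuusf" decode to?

gentle

The shifts repeat in a cycle of length 2: positions 0,1,… shift by +7, +1, then the pattern repeats.
Undoing it on nfuusf: n−7=g, f−1=e, u−7=n, u−1=t, s−7=l, f−1=e.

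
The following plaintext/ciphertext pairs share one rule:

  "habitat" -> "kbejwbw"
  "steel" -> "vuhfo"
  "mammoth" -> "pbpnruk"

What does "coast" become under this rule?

fpdtw

Shifts by position in habitat: pos 0: h→k (+3), pos 1: a→b (+1), pos 2: b→e (+3), pos 3: i→j (+1) — repeating every 2. It's a Vigenère-style cipher with numeric key [3,1]: position i shifts by key[i mod 2].
For coast: c+3=f, o+1=p, a+3=d, s+1=t, t+3=w.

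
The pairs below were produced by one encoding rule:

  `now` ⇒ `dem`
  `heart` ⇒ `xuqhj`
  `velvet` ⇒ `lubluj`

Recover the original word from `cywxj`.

might

Compare letters: n→d is +16, o→e is +16, w→m is +16 — a constant shift. It's a constant shift of +16 (ROT16).
Reversing it on cywxj: c−16=m, y−16=i, w−16=g, x−16=h, j−16=t.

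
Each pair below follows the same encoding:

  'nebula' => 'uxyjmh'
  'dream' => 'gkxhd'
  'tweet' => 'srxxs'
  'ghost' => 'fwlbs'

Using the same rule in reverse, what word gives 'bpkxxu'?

screen

Treating letters as 0–25, the rule is x ↦ 17x + 7 (mod 26).
Reversing it on bpkxxu: b(1)→23·(1−7)≡18=s; p(15)→23·(15−7)≡2=c; k(10)→23·(10−7)≡17=r; x(23)→23·(23−7)≡4=e; x(23)→23·(23−7)≡4=e; u(20)→23·(20−7)≡13=n (all mod 26).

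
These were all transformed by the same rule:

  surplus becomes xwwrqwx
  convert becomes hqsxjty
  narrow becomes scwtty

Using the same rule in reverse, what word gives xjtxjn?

shovel

Shifts by position in surplus: pos 0: s→x (+5), pos 1: u→w (+2), pos 2: r→w (+5), pos 3: p→r (+2) — repeating every 2. The shifts repeat in a cycle of length 2: positions 0,1,… shift by +5, +2, then the pattern repeats.
Reversing it on xjtxjn: x−5=s, j−2=h, t−5=o, x−2=v, j−5=e, n−2=l.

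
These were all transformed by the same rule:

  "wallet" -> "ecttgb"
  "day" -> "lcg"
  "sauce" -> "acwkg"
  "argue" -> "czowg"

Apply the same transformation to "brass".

Vowels shift forward by 2 and consonants shift forward by 8.
On brass: b(cons)+8=j, r(cons)+8=z, a(vowel)+2=c, s(cons)+8=a, s(cons)+8=a.

jzcaa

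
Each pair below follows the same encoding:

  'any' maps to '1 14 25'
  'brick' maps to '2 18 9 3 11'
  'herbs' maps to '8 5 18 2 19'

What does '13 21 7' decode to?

mug

Letters become their 1-indexed alphabet positions: a=1 … z=26.
Reversing it on 13 21 7: 13=m, 21=u, 7=g.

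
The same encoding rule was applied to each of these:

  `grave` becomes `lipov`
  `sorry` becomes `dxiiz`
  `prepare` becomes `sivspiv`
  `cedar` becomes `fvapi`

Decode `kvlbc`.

begin

g(6)→l(11) and r(17)→i(8) fit y≡21x+15 (mod 26); the inverse of 21 mod 26 is 5. This is an affine cipher: with a=0,…,z=25, each position x becomes (21x+15) mod 26.
Undoing it on kvlbc: k(10)→5·(10−15)≡1=b; v(21)→5·(21−15)≡4=e; l(11)→5·(11−15)≡6=g; b(1)→5·(1−15)≡8=i; c(2)→5·(2−15)≡13=n (all mod 26).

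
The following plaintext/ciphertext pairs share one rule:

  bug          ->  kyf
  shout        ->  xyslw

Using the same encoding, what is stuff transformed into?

jjyxw

The output letters match the input read backwards, each shifted +4: bug reversed is gub. Read the word backwards and shift each letter +4.
Applying it to stuff: reverse → ffuts; then shift: f+4=j, f+4=j, u+4=y, t+4=x, s+4=w.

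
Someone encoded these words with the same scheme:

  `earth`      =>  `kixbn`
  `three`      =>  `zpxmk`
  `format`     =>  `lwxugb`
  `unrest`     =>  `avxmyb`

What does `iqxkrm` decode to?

circle

Shifts by position in earth: pos 0: e→k (+6), pos 1: a→i (+8), pos 2: r→x (+6), pos 3: t→b (+8) — repeating every 2. It's a Vigenère-style cipher with numeric key [6,8]: position i shifts by key[i mod 2].
Decoding iqxkrm: i−6=c, q−8=i, x−6=r, k−8=c, r−6=l, m−8=e.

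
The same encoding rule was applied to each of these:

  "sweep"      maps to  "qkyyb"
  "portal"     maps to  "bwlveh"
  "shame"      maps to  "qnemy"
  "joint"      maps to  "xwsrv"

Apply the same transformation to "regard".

lyielt

s(18)→q(16) and w(22)→k(10) fit y≡5x+4 (mod 26); the inverse of 5 mod 26 is 21. Each letter's alphabet position (a=0..z=25) is mapped through 5·x+4 mod 26 — an affine cipher.
On regard: r(17)→5·17+4≡11=l; e(4)→5·4+4≡24=y; g(6)→5·6+4≡8=i; a(0)→5·0+4≡4=e; r(17)→5·17+4≡11=l; d(3)→5·3+4≡19=t (all mod 26).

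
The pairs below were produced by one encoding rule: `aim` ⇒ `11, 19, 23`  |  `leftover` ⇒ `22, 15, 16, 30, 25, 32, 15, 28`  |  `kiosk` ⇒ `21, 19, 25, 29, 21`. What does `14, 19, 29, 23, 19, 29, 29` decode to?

dismiss

The number is (letter's place in the alphabet, a=1) + 10.
Reversing it on 14, 19, 29, 23, 19, 29, 29: 14→(14−10)÷1=4=d, 19→(19−10)÷1=9=i, 29→(29−10)÷1=19=s, 23→(23−10)÷1=13=m, 19→(19−10)÷1=9=i, 29→(29−10)÷1=19=s, 29→(29−10)÷1=19=s.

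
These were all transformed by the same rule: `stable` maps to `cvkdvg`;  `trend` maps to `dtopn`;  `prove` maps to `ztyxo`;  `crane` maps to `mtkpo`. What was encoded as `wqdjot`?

Shifts by position in stable: pos 0: s→c (+10), pos 1: t→v (+2), pos 2: a→k (+10), pos 3: b→d (+2) — repeating every 2. The shifts repeat in a cycle of length 2: positions 0,1,… shift by +10, +2, then the pattern repeats.
Decoding wqdjot: w−10=m, q−2=o, d−10=t, j−2=h, o−10=e, t−2=r.

mother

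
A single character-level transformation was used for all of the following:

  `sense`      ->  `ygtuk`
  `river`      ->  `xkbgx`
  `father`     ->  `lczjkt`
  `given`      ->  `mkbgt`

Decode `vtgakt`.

prayer

A repeating key of period 2 is used — shifts +6, +2 over and over.
Reversing it on vtgakt: v−6=p, t−2=r, g−6=a, a−2=y, k−6=e, t−2=r.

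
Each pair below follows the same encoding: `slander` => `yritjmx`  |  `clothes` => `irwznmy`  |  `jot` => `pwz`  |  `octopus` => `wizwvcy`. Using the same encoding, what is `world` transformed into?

cwxrj

Two shifts are in play — +8 for a/e/i/o/u, +6 for every other letter.
For world: w(cons)+6=c, o(vowel)+8=w, r(cons)+6=x, l(cons)+6=r, d(cons)+6=j.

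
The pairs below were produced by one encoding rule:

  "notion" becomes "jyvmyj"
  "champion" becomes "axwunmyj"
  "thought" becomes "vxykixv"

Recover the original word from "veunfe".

temple

Each letter's alphabet position (a=0..z=25) is mapped through 15·x+22 mod 26 — an affine cipher.
Decoding veunfe: v(21)→7·(21−22)≡19=t; e(4)→7·(4−22)≡4=e; u(20)→7·(20−22)≡12=m; n(13)→7·(13−22)≡15=p; f(5)→7·(5−22)≡11=l; e(4)→7·(4−22)≡4=e (all mod 26).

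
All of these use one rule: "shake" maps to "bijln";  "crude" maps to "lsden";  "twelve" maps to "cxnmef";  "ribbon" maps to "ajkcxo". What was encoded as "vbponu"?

Shifts by position in shake: pos 0: s→b (+9), pos 1: h→i (+1), pos 2: a→j (+9), pos 3: k→l (+1) — repeating every 2. A repeating key of period 2 is used — shifts +9, +1 over and over.
Reversing it on vbponu: v−9=m, b−1=a, p−9=g, o−1=n, n−9=e, u−1=t.

magnet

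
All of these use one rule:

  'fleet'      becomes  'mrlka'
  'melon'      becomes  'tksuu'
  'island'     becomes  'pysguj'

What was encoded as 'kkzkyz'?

The shifts repeat in a cycle of length 2: positions 0,1,… shift by +7, +6, then the pattern repeats.
Undoing it on kkzkyz: k−7=d, k−6=e, z−7=s, k−6=e, y−7=r, z−6=t.

desert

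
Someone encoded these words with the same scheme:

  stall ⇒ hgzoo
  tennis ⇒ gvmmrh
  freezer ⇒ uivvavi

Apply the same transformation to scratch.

hxizgxs

Each pair mirrors across the alphabet (s↔h, t↔g, a↔z): positions sum to 25. This is the alphabet-reversal cipher (Atbash): a becomes z, b becomes y, etc.
On scratch: s↔h, c↔x, r↔i, a↔z, t↔g, c↔x, h↔s.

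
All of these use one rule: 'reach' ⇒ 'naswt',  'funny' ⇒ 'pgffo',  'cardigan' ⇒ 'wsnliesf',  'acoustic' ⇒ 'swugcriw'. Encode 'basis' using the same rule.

r(17)→n(13) and e(4)→a(0) fit y≡15x+18 (mod 26); the inverse of 15 mod 26 is 7. This is an affine cipher: with a=0,…,z=25, each position x becomes (15x+18) mod 26.
Applying it to basis: b(1)→15·1+18≡7=h; a(0)→15·0+18≡18=s; s(18)→15·18+18≡2=c; i(8)→15·8+18≡8=i; s(18)→15·18+18≡2=c (all mod 26).

hscic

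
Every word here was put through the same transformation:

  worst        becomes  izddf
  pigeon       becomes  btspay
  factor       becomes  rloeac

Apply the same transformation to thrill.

fsdtxw

Shifts by position in worst: pos 0: w→i (+12), pos 1: o→z (+11), pos 2: r→d (+12), pos 3: s→d (+11) — repeating every 2. It's a Vigenère-style cipher with numeric key [12,11]: position i shifts by key[i mod 2].
Applying it to thrill: t+12=f, h+11=s, r+12=d, i+11=t, l+12=x, l+11=w.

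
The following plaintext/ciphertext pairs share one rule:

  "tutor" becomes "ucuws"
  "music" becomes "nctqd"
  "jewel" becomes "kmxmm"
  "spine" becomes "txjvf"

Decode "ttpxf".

Shifts by position in tutor: pos 0: t→u (+1), pos 1: u→c (+8), pos 2: t→u (+1), pos 3: o→w (+8) — repeating every 2. It's a Vigenère-style cipher with numeric key [1,8]: position i shifts by key[i mod 2].
Undoing it on ttpxf: t−1=s, t−8=l, p−1=o, x−8=p, f−1=e.

slope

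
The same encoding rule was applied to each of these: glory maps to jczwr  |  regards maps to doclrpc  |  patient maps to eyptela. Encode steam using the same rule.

xlped

The output letters match the input read backwards, each shifted +11: glory reversed is yrolg. The word is reversed, then every letter is shifted forward by 11.
On steam: reverse → maets; then shift: m+11=x, a+11=l, e+11=p, t+11=e, s+11=d.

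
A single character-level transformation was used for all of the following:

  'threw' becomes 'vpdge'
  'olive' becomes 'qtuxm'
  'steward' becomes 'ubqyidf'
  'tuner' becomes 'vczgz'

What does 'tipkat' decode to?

A repeating key of period 3 is used — shifts +2, +8, +12 over and over.
Reversing it on tipkat: t−2=r, i−8=a, p−12=d, k−2=i, a−8=s, t−12=h.

radish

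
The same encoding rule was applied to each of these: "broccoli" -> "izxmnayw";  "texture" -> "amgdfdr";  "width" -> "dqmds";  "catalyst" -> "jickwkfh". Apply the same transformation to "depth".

kmyds

In broccoli: b→i is +7, r→z is +8, o→x is +9, c→m is +10 — the shift increases by 1 each position. Each letter shifts forward by (position + 7), i.e. 7, 8, 9, … — the shift grows by one for each successive letter.
Applying it to depth: d+7=k, e+8=m, p+9=y, t+10=d, h+11=s.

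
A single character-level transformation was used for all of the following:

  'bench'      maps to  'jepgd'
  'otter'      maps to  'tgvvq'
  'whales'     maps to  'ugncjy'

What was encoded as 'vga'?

yet

The output letters match the input read backwards, each shifted +2: bench reversed is hcneb. Two steps: reverse the string, then apply a Caesar shift of +2.
Undoing it on vga: shift back: v−2=t, g−2=e, a−2=y → tey; then reverse → yet.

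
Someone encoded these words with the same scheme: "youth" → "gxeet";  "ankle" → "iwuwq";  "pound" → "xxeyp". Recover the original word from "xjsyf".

paint

In youth: y→g is +8, o→x is +9, u→e is +10, t→e is +11 — the shift increases by 1 each position. Letter i (0-indexed) is shifted by i+8, so successive shifts are 8, 9, 10, ….
Undoing it on xjsyf: x−8=p, j−9=a, s−10=i, y−11=n, f−12=t.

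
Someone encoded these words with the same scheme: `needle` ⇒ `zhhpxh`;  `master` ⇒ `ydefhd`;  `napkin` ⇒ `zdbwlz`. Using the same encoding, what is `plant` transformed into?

The shift depends on letter class: consonant n→z is +12, but vowel e→h is +3. The rule splits by letter class: vowels +3, consonants +12.
On plant: p(cons)+12=b, l(cons)+12=x, a(vowel)+3=d, n(cons)+12=z, t(cons)+12=f.

bxdzf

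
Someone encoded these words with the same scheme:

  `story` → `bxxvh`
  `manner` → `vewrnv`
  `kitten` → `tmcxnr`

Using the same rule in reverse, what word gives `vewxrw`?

mantis

It's a Vigenère-style cipher with numeric key [9,4]: position i shifts by key[i mod 2].
Undoing it on vewxrw: v−9=m, e−4=a, w−9=n, x−4=t, r−9=i, w−4=s.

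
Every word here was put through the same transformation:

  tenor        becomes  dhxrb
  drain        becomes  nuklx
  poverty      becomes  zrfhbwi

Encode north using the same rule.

xrbwr

A repeating key of period 2 is used — shifts +10, +3 over and over.
For north: n+10=x, o+3=r, r+10=b, t+3=w, h+10=r.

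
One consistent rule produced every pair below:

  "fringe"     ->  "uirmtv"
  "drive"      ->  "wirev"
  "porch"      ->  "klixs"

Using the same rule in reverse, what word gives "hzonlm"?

Letters are reflected about the middle of the alphabet (position → 25−position): Atbash.
Undoing it on hzonlm: h↔s, z↔a, o↔l, n↔m, l↔o, m↔n.

salmon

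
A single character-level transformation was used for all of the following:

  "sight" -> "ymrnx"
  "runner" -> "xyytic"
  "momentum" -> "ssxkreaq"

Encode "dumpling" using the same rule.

Shifts by position in sight: pos 0: s→y (+6), pos 1: i→m (+4), pos 2: g→r (+11), pos 3: h→n (+6), pos 4: t→x (+4) — repeating every 3. The shifts repeat in a cycle of length 3: positions 0,1,… shift by +6, +4, +11, then the pattern repeats.
On dumpling: d+6=j, u+4=y, m+11=x, p+6=v, l+4=p, i+11=t, n+6=t, g+4=k.

jyxvpttk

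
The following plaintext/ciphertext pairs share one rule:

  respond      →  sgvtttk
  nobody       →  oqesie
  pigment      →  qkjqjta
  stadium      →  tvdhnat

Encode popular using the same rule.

qqsyqgy

In respond: r→s is +1, e→g is +2, s→v is +3, p→t is +4 — the shift increases by 1 each position. Each letter shifts forward by (position + 1), i.e. 1, 2, 3, … — the shift grows by one for each successive letter.
For popular: p+1=q, o+2=q, p+3=s, u+4=y, l+5=q, a+6=g, r+7=y.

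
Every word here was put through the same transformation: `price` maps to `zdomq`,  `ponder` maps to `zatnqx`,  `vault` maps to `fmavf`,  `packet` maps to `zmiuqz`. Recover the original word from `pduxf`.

The shifts repeat in a cycle of length 3: positions 0,1,… shift by +10, +12, +6, then the pattern repeats.
Decoding pduxf: p−10=f, d−12=r, u−6=o, x−10=n, f−12=t.

front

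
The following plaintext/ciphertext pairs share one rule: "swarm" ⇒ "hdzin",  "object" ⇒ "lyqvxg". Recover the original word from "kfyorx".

public

Each pair mirrors across the alphabet (s↔h, w↔d, a↔z): positions sum to 25. Each letter is replaced by its mirror in the alphabet: a↔z, b↔y, c↔x, and so on (the Atbash cipher).
Undoing it on kfyorx: k↔p, f↔u, y↔b, o↔l, r↔i, x↔c.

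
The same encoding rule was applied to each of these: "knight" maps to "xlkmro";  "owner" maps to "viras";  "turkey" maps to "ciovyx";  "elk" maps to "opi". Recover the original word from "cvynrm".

injury

The output letters match the input read backwards, each shifted +4: knight reversed is thgink. Two steps: reverse the string, then apply a Caesar shift of +4.
Reversing it on cvynrm: shift back: c−4=y, v−4=r, y−4=u, n−4=j, r−4=n, m−4=i → yrujni; then reverse → injury.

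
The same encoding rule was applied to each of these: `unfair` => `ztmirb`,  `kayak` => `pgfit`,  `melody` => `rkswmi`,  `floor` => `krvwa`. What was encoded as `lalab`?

guess

In unfair: u→z is +5, n→t is +6, f→m is +7, a→i is +8 — the shift increases by 1 each position. Each letter shifts forward by (position + 5), i.e. 5, 6, 7, … — the shift grows by one for each successive letter.
Decoding lalab: l−5=g, a−6=u, l−7=e, a−8=s, b−9=s.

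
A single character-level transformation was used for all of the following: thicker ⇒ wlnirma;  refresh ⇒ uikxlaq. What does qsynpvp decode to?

nothing

The shift increases by 1 at each position, starting from +3: 3, 4, 5, ….
Reversing it on qsynpvp: q−3=n, s−4=o, y−5=t, n−6=h, p−7=i, v−8=n, p−9=g.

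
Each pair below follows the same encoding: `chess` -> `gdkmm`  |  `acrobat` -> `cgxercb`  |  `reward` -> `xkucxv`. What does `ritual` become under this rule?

xsbqcl

Each letter's alphabet position (a=0..z=25) is mapped through 15·x+2 mod 26 — an affine cipher.
For ritual: r(17)→15·17+2≡23=x; i(8)→15·8+2≡18=s; t(19)→15·19+2≡1=b; u(20)→15·20+2≡16=q; a(0)→15·0+2≡2=c; l(11)→15·11+2≡11=l (all mod 26).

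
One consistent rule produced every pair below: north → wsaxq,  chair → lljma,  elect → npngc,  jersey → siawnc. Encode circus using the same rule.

lmagdw

Shifts by position in north: pos 0: n→w (+9), pos 1: o→s (+4), pos 2: r→a (+9), pos 3: t→x (+4) — repeating every 2. It's a Vigenère-style cipher with numeric key [9,4]: position i shifts by key[i mod 2].
Applying it to circus: c+9=l, i+4=m, r+9=a, c+4=g, u+9=d, s+4=w.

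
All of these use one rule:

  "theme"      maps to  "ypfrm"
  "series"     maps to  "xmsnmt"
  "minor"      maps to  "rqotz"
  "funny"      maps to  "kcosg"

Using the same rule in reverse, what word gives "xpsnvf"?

shrine

Shifts by position in theme: pos 0: t→y (+5), pos 1: h→p (+8), pos 2: e→f (+1), pos 3: m→r (+5), pos 4: e→m (+8) — repeating every 3. It's a Vigenère-style cipher with numeric key [5,8,1]: position i shifts by key[i mod 3].
Decoding xpsnvf: x−5=s, p−8=h, s−1=r, n−5=i, v−8=n, f−1=e.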